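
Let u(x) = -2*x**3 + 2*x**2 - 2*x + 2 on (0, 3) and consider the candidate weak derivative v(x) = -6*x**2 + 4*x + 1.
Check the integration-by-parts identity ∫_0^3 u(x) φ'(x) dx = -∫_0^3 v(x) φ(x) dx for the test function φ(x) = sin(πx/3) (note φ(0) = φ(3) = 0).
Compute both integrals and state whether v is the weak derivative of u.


LHS = -648/π^3 + 138/π, RHS = -648/π^3 + 120/π. No, v is not the weak derivative of u.

u(x) = -2*x**3 + 2*x**2 - 2*x + 2, classical derivative u'(x) = -6*x**2 + 4*x - 2.
φ(x) = sin(πx/3), so φ'(x) = π*cos(π*x/3)/3.
Note φ(0) = φ(3) = 0, so the boundary term u·φ vanishes.
LHS = ∫_0^3 u(x) φ'(x) dx = ∫_0^3 (-2*π*x^3*cos(π*x/3)/3 + 2*π*x^2*cos(π*x/3)/3 - 2*π*x*cos(π*x/3)/3 + 2*π*cos(π*x/3)/3) dx. Term by term:
  ∫_0^3 2*π*cos(π*x/3)/3 dx = 0;  ∫_0^3 -2*π*x*cos(π*x/3)/3 dx = 12/π;  ∫_0^3 -2*π*x^3*cos(π*x/3)/3 dx = -648/π^3 + 162/π;
  ∫_0^3 2*π*x^2*cos(π*x/3)/3 dx = -36/π.
Sum: 0 + 12/π + -648/π^3 + 162/π − 36/π = -648/π^3 + 138/π.
So LHS = -648/π^3 + 138/π.
∫_0^3 v(x) φ(x) dx = ∫_0^3 (-6*x^2*sin(π*x/3) + 4*x*sin(π*x/3) + sin(π*x/3)) dx. Term by term:
  ∫_0^3 -6*x^2*sin(π*x/3) dx = -162/π + 648/π^3;  ∫_0^3 4*x*sin(π*x/3) dx = 36/π;  ∫_0^3 sin(π*x/3) dx = 6/π.
Sum: -162/π + 648/π^3 + 36/π + 6/π = -120/π + 648/π^3.
So RHS = -∫_0^3 v(x) φ(x) dx = -648/π^3 + 120/π.
LHS − RHS = 18/π ≠ 0, so the identity fails.
(For a valid weak derivative the identity must hold for EVERY test function, in particular this one. The failure shows v is NOT the weak derivative of u.)
Correct weak derivative would be u'(x) = -6*x**2 + 4*x - 2.


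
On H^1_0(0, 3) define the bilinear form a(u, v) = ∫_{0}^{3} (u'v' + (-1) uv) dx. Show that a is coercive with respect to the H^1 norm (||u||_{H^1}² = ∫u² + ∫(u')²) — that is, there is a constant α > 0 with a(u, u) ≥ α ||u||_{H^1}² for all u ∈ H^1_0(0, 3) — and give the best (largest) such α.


α = (-9 + π^2)/(9 + π^2)

Coercivity of a(·,·) on H^1_0(0, 3) means a(u, u) ≥ α ||u||_{H^1}² for every u ∈ H^1_0.
The interval has length L = 3, and Poincaré/coercivity depend only on L. Here a(u, u) = ∫(u')² + (-1)·∫u².
Here c = -1 < 0 with |c| < (π/L)² = π^2/9, so coercivity still holds. The condition a(u,u) ≥ α||u||_{H^1}² reads (1−α)∫(u')² ≥ (α−c)∫u². Any admissible α is ≤ 1 (rapidly oscillating u have ∫u²/∫(u')² → 0), and α = 1 would force 0 ≥ (1−c)∫u², impossible since c < 1; so 1−α > 0. By the sharp Poincaré inequality on H^1_0 of an interval of length L, ∫(u')² ≥ (π/L)²∫u² with equality for the first sine mode sin(π(x−x₀)/L) (x₀ the left endpoint), so the inequality holds for all u iff (1−α)(π/L)² ≥ α − c, i.e. α ≤ ((π/L)² + c)/((π/L)² + 1) = (1 + c(L/π)²)/(1 + (L/π)²). (Direct route, valid since c ≤ 0: Poincaré gives c∫u² ≥ c(L/π)²∫(u')², so a(u,u) ≥ (1 + c(L/π)²)∫(u')², while ||u||_{H^1}² ≤ (1 + (L/π)²)∫(u')²; dividing yields the same α.) With (π/L)² = π^2/9 and c = -1, the largest admissible constant is α = ((π/L)² + c)/((π/L)² + 1).
Simplifying, α = (-9 + π^2)/(9 + π^2).


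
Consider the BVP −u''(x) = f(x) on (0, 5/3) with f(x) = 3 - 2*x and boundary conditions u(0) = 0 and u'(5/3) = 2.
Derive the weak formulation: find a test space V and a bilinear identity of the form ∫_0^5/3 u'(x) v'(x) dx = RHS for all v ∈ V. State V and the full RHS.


V = {v ∈ H^1(0, 5/3) : v(0) = 0} (test functions vanish at x = 0 where u is specified); weak form: ∫_0^5/3 u'v' dx = ∫_0^5/3 (3 - 2*x) v dx + 2·v(5/3) for all v ∈ V.

Multiply both sides by a test function v and integrate from 0 to 5/3:
  ∫_0^5/3 −u''(x) v(x) dx = ∫_0^5/3 f(x) v(x) dx.
Integrate the LHS by parts once:
  ∫_0^5/3 −u'' v dx = −[u'(x) v(x)]_0^5/3 + ∫_0^5/3 u'(x) v'(x) dx.
Thus ∫_0^5/3 u'(x) v'(x) dx = ∫_0^5/3 f(x) v(x) dx + [u'(x) v(x)]_0^5/3.
Choose V so that boundary terms are either known or forced to vanish.
Mixed BC: u(0) = 0 (Dirichlet) and u'(5/3) = 2 (Neumann). Define V = {v ∈ H^1(0, 5/3) : v(0) = 0}. Then [u' v]_0^5/3 = u'(5/3)·v(5/3) − u'(0)·0 = 2·v(5/3).
Weak formulation: find u (satisfying any essential BC) such that ∫_0^5/3 u'(x) v'(x) dx = ∫_0^5/3 f v dx + 2·v(5/3) for all v ∈ V (Dirichlet at 0 absorbed into V; Neumann datum at x = 5/3 contributes the boundary term).
Substituting f(x) = 3 - 2*x, the right-hand side is ∫_0^5/3 (3 - 2*x) v dx + 2·v(5/3).


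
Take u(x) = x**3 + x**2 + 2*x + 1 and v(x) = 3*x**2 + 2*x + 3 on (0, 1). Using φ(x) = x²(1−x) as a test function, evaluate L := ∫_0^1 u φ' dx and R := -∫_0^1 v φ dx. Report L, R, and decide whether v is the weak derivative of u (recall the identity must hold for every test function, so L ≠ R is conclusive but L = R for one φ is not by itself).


LHS = -11/30, RHS = -9/20. No, v is not the weak derivative of u.

u(x) = x**3 + x**2 + 2*x + 1, classical derivative u'(x) = 3*x**2 + 2*x + 2.
φ(x) = x²(1−x), so φ'(x) = x*(2 - 3*x).
Note φ(0) = φ(1) = 0, so the boundary term u·φ vanishes.
LHS = ∫_0^1 u(x) φ'(x) dx = ∫_0^1 (-3*x^5 - x^4 - 4*x^3 + x^2 + 2*x) dx. Term by term:
  ∫_0^1 -3*x^5 dx = -1/2;  ∫_0^1 -x^4 dx = -1/5;  ∫_0^1 -4*x^3 dx = -1;
  ∫_0^1 x^2 dx = 1/3;  ∫_0^1 2*x dx = 1.
Sum: -1/2 − 1/5 − 1 + 1/3 + 1 = -11/30.
So LHS = -11/30.
∫_0^1 v(x) φ(x) dx = ∫_0^1 (-3*x^5 + x^4 - x^3 + 3*x^2) dx. Term by term:
  ∫_0^1 -3*x^5 dx = -1/2;  ∫_0^1 x^4 dx = 1/5;  ∫_0^1 -x^3 dx = -1/4;
  ∫_0^1 3*x^2 dx = 1.
Sum: -1/2 + 1/5 − 1/4 + 1 = 9/20.
So RHS = -∫_0^1 v(x) φ(x) dx = -9/20.
LHS − RHS = 1/12 ≠ 0, so the identity fails.
(For a valid weak derivative the identity must hold for EVERY test function, in particular this one. The failure shows v is NOT the weak derivative of u.)
Correct weak derivative would be u'(x) = 3*x**2 + 2*x + 2.


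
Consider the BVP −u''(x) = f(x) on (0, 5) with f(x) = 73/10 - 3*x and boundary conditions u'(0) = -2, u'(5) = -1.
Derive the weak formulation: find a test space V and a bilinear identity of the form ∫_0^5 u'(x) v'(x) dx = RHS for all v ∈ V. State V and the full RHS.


V = H^1(0, 5) (v unrestricted at boundary; u is determined up to an additive constant); weak form: ∫_0^5 u'v' dx = ∫_0^5 (73/10 - 3*x) v dx − v(5) + 2·v(0) for all v ∈ V.

Multiply both sides by a test function v and integrate from 0 to 5:
  ∫_0^5 −u''(x) v(x) dx = ∫_0^5 f(x) v(x) dx.
Integrate the LHS by parts once:
  ∫_0^5 −u'' v dx = −[u'(x) v(x)]_0^5 + ∫_0^5 u'(x) v'(x) dx.
Thus ∫_0^5 u'(x) v'(x) dx = ∫_0^5 f(x) v(x) dx + [u'(x) v(x)]_0^5.
Choose V so that boundary terms are either known or forced to vanish.
u has inhomogeneous Neumann u'(0) = -2, u'(5) = -1. [u' v]_0^5 = (-1)·v(5) − (-2)·v(0) = − v(5) + 2·v(0). Take V = H^1(0, 5); boundary term becomes part of RHS.
Weak formulation: find u (satisfying any essential BC) such that ∫_0^5 u'(x) v'(x) dx = ∫_0^5 f v dx − v(5) + 2·v(0) for all v ∈ V (Neumann data are natural BCs: they enter the RHS as boundary terms).
Substituting f(x) = 73/10 - 3*x, the right-hand side is ∫_0^5 (73/10 - 3*x) v dx − v(5) + 2·v(0).
Compatibility check (pure Neumann): taking v ≡ 1 ∈ V gives 0 = ∫_0^5 f dx + (-1) − (-2), i.e. ∫_0^5 f dx must equal u'(0) − u'(5) = -1. Indeed ∫_0^5 (73/10 - 3*x) dx = -1, so the data are compatible. The solution is then unique only up to an additive constant (fix it e.g. by requiring ∫_0^5 u dx = 0).


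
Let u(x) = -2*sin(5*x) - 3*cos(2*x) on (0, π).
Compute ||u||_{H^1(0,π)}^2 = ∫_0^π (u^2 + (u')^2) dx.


||u||_{H^1(0,π)}^2 = 200/7 + 149*π/2

u'(x) = 6*sin(2*x) - 10*cos(5*x).
Expand u² and (u')² and integrate term by term on (0, π), using: for integers n ≥ 1, ∫_0^π sin²(nx) dx = ∫_0^π cos²(nx) dx = π/2; for n ≠ n', ∫_0^π sin(nx)sin(n'x) dx = ∫_0^π cos(nx)cos(n'x) dx = 0; and by product-to-sum, ∫_0^π sin(nx)cos(n'x) dx = ½∫_0^π [sin((n+n')x) + sin((n−n')x)] dx, which is 0 when n+n' is even and 2n/(n²−n'²) when n+n' is odd (it need not vanish on (0, π)).
  u² squared terms: (-3)²·∫cos(2x)² dx = 9·π/2 = 9*π/2;  (-2)²·∫sin(5x)² dx = 4·π/2 = 2*π.
  u² cross terms: 2·(-3)·(-2)·∫cos(2x)·sin(5x) dx = 12·(10/21) = 40/7.
  So ∫_0^π u² dx = 9*π/2 + 2*π + 40/7 = 40/7 + 13*π/2.
  (u')² squared terms: (-10)²·∫cos(5x)² dx = 100·π/2 = 50*π;  (6)²·∫sin(2x)² dx = 36·π/2 = 18*π.
  (u')² cross terms: 2·(-10)·(6)·∫cos(5x)·sin(2x) dx = -120·(-4/21) = 160/7.
  So ∫_0^π (u')² dx = 50*π + 18*π + 160/7 = 160/7 + 68*π.
||u||_{H^1}^2 = (40/7 + 13*π/2) + (160/7 + 68*π) = 200/7 + 149*π/2.


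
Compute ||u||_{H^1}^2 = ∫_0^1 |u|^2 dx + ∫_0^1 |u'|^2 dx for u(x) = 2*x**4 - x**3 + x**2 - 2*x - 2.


||u||_{H^1}^2 = 6343/630

The H^1 norm (squared) on an interval (0, L) is
  ||u||_{H^1}^2 = ∫_0^L u(x)^2 dx + ∫_0^L u'(x)^2 dx.
Compute u'(x) = 8*x**3 - 3*x**2 + 2*x - 2.
Then u(x)^2 = 4*x**8 - 4*x**7 + 5*x**6 - 10*x**5 - 3*x**4 + 8*x + 4 and u'(x)^2 = 64*x**6 - 48*x**5 + 41*x**4 - 44*x**3 + 16*x**2 - 8*x + 4.
Integrate each monomial from 0 to 1 using ∫_0^1 c·x^n dx = c·1^(n+1)/(n+1):
  ∫_0^1 u(x)^2 dx = ∫_0^1 (4*x^8 - 4*x^7 + 5*x^6 - 10*x^5 - 3*x^4 + 8*x + 4) dx. Term by term:
    ∫_0^1 4*x^8 dx = 4/9;  ∫_0^1 -4*x^7 dx = -1/2;  ∫_0^1 5*x^6 dx = 5/7;
    ∫_0^1 -10*x^5 dx = -5/3;  ∫_0^1 -3*x^4 dx = -3/5;  ∫_0^1 8*x dx = 4;
    ∫_0^1 4 dx = 4.
  Sum: 4/9 − 1/2 + 5/7 − 5/3 − 3/5 + 4 + 4 = 4027/630.
  ∫_0^1 u'(x)^2 dx = ∫_0^1 (64*x^6 - 48*x^5 + 41*x^4 - 44*x^3 + 16*x^2 - 8*x + 4) dx. Term by term:
    ∫_0^1 64*x^6 dx = 64/7;  ∫_0^1 -48*x^5 dx = -8;  ∫_0^1 41*x^4 dx = 41/5;
    ∫_0^1 -44*x^3 dx = -11;  ∫_0^1 16*x^2 dx = 16/3;  ∫_0^1 -8*x dx = -4;
    ∫_0^1 4 dx = 4.
  Sum: 64/7 − 8 + 41/5 − 11 + 16/3 − 4 + 4 = 386/105.
Adding: ||u||_{H^1}^2 = 4027/630 + 386/105 = 6343/630.


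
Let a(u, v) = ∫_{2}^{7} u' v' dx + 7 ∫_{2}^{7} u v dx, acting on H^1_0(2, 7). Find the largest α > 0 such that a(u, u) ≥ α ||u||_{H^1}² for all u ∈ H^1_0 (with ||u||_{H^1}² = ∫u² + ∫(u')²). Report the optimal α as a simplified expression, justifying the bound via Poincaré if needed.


α = 1

Coercivity of a(·,·) on H^1_0(2, 7) means a(u, u) ≥ α ||u||_{H^1}² for every u ∈ H^1_0.
The interval has length L = 5, and Poincaré/coercivity depend only on L. Here a(u, u) = ∫(u')² + (7)·∫u².
Here c = 7 ≥ 1, so a(u,u) = ∫(u')² + c∫u² ≥ ∫(u')² + ∫u² = ||u||_{H^1}², i.e. α = 1 works. No larger α is possible: a(u,u) ≥ α||u||_{H^1}² means (1−α)∫(u')² ≥ (α−c)∫u², and for the modes u_n = sin(nπ(x−x₀)/L) (x₀ the left endpoint) one has ∫u_n²/∫(u_n')² = (L/(nπ))² → 0, so a(u_n,u_n)/||u_n||_{H^1}² → 1. Hence the optimal constant is α = 1.
Therefore α = 1.


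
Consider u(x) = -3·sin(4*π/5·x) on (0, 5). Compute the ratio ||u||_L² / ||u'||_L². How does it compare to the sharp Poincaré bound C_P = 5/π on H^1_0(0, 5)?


||u||_L² / ||u'||_L² = 5/(4*π) < C_P = 5/π.

u(x) = -3·sin(4*π/5·x), so u'(x) = -12*π*cos(4*π*x/5)/5.
Writing u(x) = A·sin(kπx/L) with A = -3 and k = 4, use ∫_0^L sin²(kπx/L) dx = L/2 and ∫_0^L cos²(kπx/L) dx = L/2.
u² = 9·sin²(4*π/5·x) and (u')² = 144*π^2/25·cos²(4*π/5·x), and each of sin², cos² integrates to L/2 = 5/2 over (0, 5).
∫_0^5 u² dx = 45/2, so ||u||_L² = 3*sqrt(10)/2.
∫_0^5 (u')² dx = 72*π^2/5, so ||u'||_L² = 6*sqrt(10)*π/5.
Ratio ||u||_L² / ||u'||_L² = 5/(4*π).
Sharp Poincaré constant on H^1_0(0, 5) is C_P = L/π = 5/π, achieved by sin(π/5·x).
This is the k = 4 harmonic; the ratio L/(kπ) is strictly less than C_P = L/π, consistent with the sharp inequality ||u||_L² ≤ C_P ||u'||_L².


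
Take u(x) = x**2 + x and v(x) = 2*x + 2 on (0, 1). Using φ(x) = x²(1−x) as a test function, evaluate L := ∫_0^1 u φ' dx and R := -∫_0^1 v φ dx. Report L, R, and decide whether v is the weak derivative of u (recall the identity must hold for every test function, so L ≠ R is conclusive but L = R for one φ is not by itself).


LHS = -11/60, RHS = -4/15. No, v is not the weak derivative of u.

u(x) = x**2 + x, classical derivative u'(x) = 2*x + 1.
φ(x) = x²(1−x), so φ'(x) = x*(2 - 3*x).
Note φ(0) = φ(1) = 0, so the boundary term u·φ vanishes.
LHS = ∫_0^1 u(x) φ'(x) dx = ∫_0^1 (-3*x^4 - x^3 + 2*x^2) dx. Term by term:
  ∫_0^1 -3*x^4 dx = -3/5;  ∫_0^1 -x^3 dx = -1/4;  ∫_0^1 2*x^2 dx = 2/3.
Sum: -3/5 − 1/4 + 2/3 = -11/60.
So LHS = -11/60.
∫_0^1 v(x) φ(x) dx = ∫_0^1 (-2*x^4 + 2*x^2) dx. Term by term:
  ∫_0^1 -2*x^4 dx = -2/5;  ∫_0^1 2*x^2 dx = 2/3.
Sum: -2/5 + 2/3 = 4/15.
So RHS = -∫_0^1 v(x) φ(x) dx = -4/15.
LHS − RHS = 1/12 ≠ 0, so the identity fails.
(For a valid weak derivative the identity must hold for EVERY test function, in particular this one. The failure shows v is NOT the weak derivative of u.)
Correct weak derivative would be u'(x) = 2*x + 1.


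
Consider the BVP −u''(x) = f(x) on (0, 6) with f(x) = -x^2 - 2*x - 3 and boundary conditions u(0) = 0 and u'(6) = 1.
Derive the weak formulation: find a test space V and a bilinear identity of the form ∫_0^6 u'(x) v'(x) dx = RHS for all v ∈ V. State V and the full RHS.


V = {v ∈ H^1(0, 6) : v(0) = 0} (test functions vanish at x = 0 where u is specified); weak form: ∫_0^6 u'v' dx = ∫_0^6 (-x^2 - 2*x - 3) v dx + v(6) for all v ∈ V.

Multiply both sides by a test function v and integrate from 0 to 6:
  ∫_0^6 −u''(x) v(x) dx = ∫_0^6 f(x) v(x) dx.
Integrate the LHS by parts once:
  ∫_0^6 −u'' v dx = −[u'(x) v(x)]_0^6 + ∫_0^6 u'(x) v'(x) dx.
Thus ∫_0^6 u'(x) v'(x) dx = ∫_0^6 f(x) v(x) dx + [u'(x) v(x)]_0^6.
Choose V so that boundary terms are either known or forced to vanish.
Mixed BC: u(0) = 0 (Dirichlet) and u'(6) = 1 (Neumann). Define V = {v ∈ H^1(0, 6) : v(0) = 0}. Then [u' v]_0^6 = u'(6)·v(6) − u'(0)·0 = v(6).
Weak formulation: find u (satisfying any essential BC) such that ∫_0^6 u'(x) v'(x) dx = ∫_0^6 f v dx + v(6) for all v ∈ V (Dirichlet at 0 absorbed into V; Neumann datum at x = 6 contributes the boundary term).
Substituting f(x) = -x^2 - 2*x - 3, the right-hand side is ∫_0^6 (-x^2 - 2*x - 3) v dx + v(6).


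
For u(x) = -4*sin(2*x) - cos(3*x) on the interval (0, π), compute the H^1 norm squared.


||u||_{H^1(0,π)}^2 = -64 + 45*π

u'(x) = 3*sin(3*x) - 8*cos(2*x).
Expand u² and (u')² and integrate term by term on (0, π), using: for integers n ≥ 1, ∫_0^π sin²(nx) dx = ∫_0^π cos²(nx) dx = π/2; for n ≠ n', ∫_0^π sin(nx)sin(n'x) dx = ∫_0^π cos(nx)cos(n'x) dx = 0; and by product-to-sum, ∫_0^π sin(nx)cos(n'x) dx = ½∫_0^π [sin((n+n')x) + sin((n−n')x)] dx, which is 0 when n+n' is even and 2n/(n²−n'²) when n+n' is odd (it need not vanish on (0, π)).
  u² squared terms: (-1)²·∫cos(3x)² dx = 1·π/2 = π/2;  (-4)²·∫sin(2x)² dx = 16·π/2 = 8*π.
  u² cross terms: 2·(-1)·(-4)·∫cos(3x)·sin(2x) dx = 8·(-4/5) = -32/5.
  So ∫_0^π u² dx = π/2 + 8*π − 32/5 = -32/5 + 17*π/2.
  (u')² squared terms: (-8)²·∫cos(2x)² dx = 64·π/2 = 32*π;  (3)²·∫sin(3x)² dx = 9·π/2 = 9*π/2.
  (u')² cross terms: 2·(-8)·(3)·∫cos(2x)·sin(3x) dx = -48·(6/5) = -288/5.
  So ∫_0^π (u')² dx = 32*π + 9*π/2 − 288/5 = -288/5 + 73*π/2.
||u||_{H^1}^2 = (-32/5 + 17*π/2) + (-288/5 + 73*π/2) = -64 + 45*π.


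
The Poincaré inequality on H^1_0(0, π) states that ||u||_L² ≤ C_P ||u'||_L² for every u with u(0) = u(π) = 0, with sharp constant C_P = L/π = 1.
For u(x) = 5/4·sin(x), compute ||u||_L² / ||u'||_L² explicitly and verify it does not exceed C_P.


||u||_L² / ||u'||_L² = 1 = C_P.

u(x) = 5/4·sin(x), so u'(x) = 5*cos(x)/4.
Writing u(x) = A·sin(kπx/L) with A = 5/4 and k = 1, use ∫_0^L sin²(kπx/L) dx = L/2 and ∫_0^L cos²(kπx/L) dx = L/2.
u² = 25/16·sin²(x) and (u')² = 25/16·cos²(x), and each of sin², cos² integrates to L/2 = π/2 over (0, π).
∫_0^π u² dx = 25*π/32, so ||u||_L² = 5*sqrt(2)*sqrt(π)/8.
∫_0^π (u')² dx = 25*π/32, so ||u'||_L² = 5*sqrt(2)*sqrt(π)/8.
Ratio ||u||_L² / ||u'||_L² = 1.
Sharp Poincaré constant on H^1_0(0, π) is C_P = L/π = 1, achieved by sin(x).
This is the k = 1 eigenfunction (up to amplitude), so the ratio equals the sharp Poincaré constant exactly.


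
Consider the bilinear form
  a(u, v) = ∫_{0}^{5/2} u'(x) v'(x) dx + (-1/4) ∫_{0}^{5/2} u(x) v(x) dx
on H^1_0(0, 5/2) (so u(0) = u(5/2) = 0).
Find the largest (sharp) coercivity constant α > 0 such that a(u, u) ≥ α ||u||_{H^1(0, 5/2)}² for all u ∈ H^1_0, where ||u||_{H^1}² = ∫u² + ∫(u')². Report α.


α = (-25 + 16*π^2)/(4*(25 + 4*π^2))

Coercivity of a(·,·) on H^1_0(0, 5/2) means a(u, u) ≥ α ||u||_{H^1}² for every u ∈ H^1_0.
The interval has length L = 5/2, and Poincaré/coercivity depend only on L. Here a(u, u) = ∫(u')² + (-1/4)·∫u².
Here c = -1/4 < 0 with |c| < (π/L)² = 4*π^2/25, so coercivity still holds. The condition a(u,u) ≥ α||u||_{H^1}² reads (1−α)∫(u')² ≥ (α−c)∫u². Any admissible α is ≤ 1 (rapidly oscillating u have ∫u²/∫(u')² → 0), and α = 1 would force 0 ≥ (1−c)∫u², impossible since c < 1; so 1−α > 0. By the sharp Poincaré inequality on H^1_0 of an interval of length L, ∫(u')² ≥ (π/L)²∫u² with equality for the first sine mode sin(π(x−x₀)/L) (x₀ the left endpoint), so the inequality holds for all u iff (1−α)(π/L)² ≥ α − c, i.e. α ≤ ((π/L)² + c)/((π/L)² + 1) = (1 + c(L/π)²)/(1 + (L/π)²). (Direct route, valid since c ≤ 0: Poincaré gives c∫u² ≥ c(L/π)²∫(u')², so a(u,u) ≥ (1 + c(L/π)²)∫(u')², while ||u||_{H^1}² ≤ (1 + (L/π)²)∫(u')²; dividing yields the same α.) With (π/L)² = 4*π^2/25 and c = -1/4, the largest admissible constant is α = ((π/L)² + c)/((π/L)² + 1).
Simplifying, α = (-25 + 16*π^2)/(4*(25 + 4*π^2)).


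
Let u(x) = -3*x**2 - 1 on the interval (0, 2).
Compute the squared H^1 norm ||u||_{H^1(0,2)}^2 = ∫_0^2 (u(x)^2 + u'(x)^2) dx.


||u||_{H^1}^2 = 858/5

The H^1 norm (squared) on an interval (0, L) is
  ||u||_{H^1}^2 = ∫_0^L u(x)^2 dx + ∫_0^L u'(x)^2 dx.
Compute u'(x) = -6*x.
Then u(x)^2 = 9*x**4 + 6*x**2 + 1 and u'(x)^2 = 36*x**2.
Integrate each monomial from 0 to 2 using ∫_0^2 c·x^n dx = c·2^(n+1)/(n+1):
  ∫_0^2 u(x)^2 dx = ∫_0^2 (9*x^4 + 6*x^2 + 1) dx. Term by term:
    ∫_0^2 9*x^4 dx = 288/5;  ∫_0^2 6*x^2 dx = 16;  ∫_0^2 1 dx = 2.
  Sum: 288/5 + 16 + 2 = 378/5.
  ∫_0^2 u'(x)^2 dx = ∫_0^2 (36*x^2) dx. Term by term:
    ∫_0^2 36*x^2 dx = 96.
Adding: ||u||_{H^1}^2 = 378/5 + 96 = 858/5.


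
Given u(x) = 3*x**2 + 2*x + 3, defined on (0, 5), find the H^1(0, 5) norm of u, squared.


||u||_{H^1}^2 = 31295/3

The H^1 norm (squared) on an interval (0, L) is
  ||u||_{H^1}^2 = ∫_0^L u(x)^2 dx + ∫_0^L u'(x)^2 dx.
Compute u'(x) = 6*x + 2.
Then u(x)^2 = 9*x**4 + 12*x**3 + 22*x**2 + 12*x + 9 and u'(x)^2 = 36*x**2 + 24*x + 4.
Integrate each monomial from 0 to 5 using ∫_0^5 c·x^n dx = c·5^(n+1)/(n+1):
  ∫_0^5 u(x)^2 dx = ∫_0^5 (9*x^4 + 12*x^3 + 22*x^2 + 12*x + 9) dx. Term by term:
    ∫_0^5 9*x^4 dx = 5625;  ∫_0^5 12*x^3 dx = 1875;  ∫_0^5 22*x^2 dx = 2750/3;
    ∫_0^5 12*x dx = 150;  ∫_0^5 9 dx = 45.
  Sum: 5625 + 1875 + 2750/3 + 150 + 45 = 25835/3.
  ∫_0^5 u'(x)^2 dx = ∫_0^5 (36*x^2 + 24*x + 4) dx. Term by term:
    ∫_0^5 36*x^2 dx = 1500;  ∫_0^5 24*x dx = 300;  ∫_0^5 4 dx = 20.
  Sum: 1500 + 300 + 20 = 1820.
Adding: ||u||_{H^1}^2 = 25835/3 + 1820 = 31295/3.


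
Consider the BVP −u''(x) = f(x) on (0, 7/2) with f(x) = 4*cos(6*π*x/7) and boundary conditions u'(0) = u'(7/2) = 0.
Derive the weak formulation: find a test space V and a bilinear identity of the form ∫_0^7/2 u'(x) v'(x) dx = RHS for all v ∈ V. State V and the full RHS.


V = H^1(0, 7/2) (no boundary constraint on v; u is determined up to an additive constant); weak form: ∫_0^7/2 u'v' dx = ∫_0^7/2 (4*cos(6*π*x/7)) v dx for all v ∈ V.

Multiply both sides by a test function v and integrate from 0 to 7/2:
  ∫_0^7/2 −u''(x) v(x) dx = ∫_0^7/2 f(x) v(x) dx.
Integrate the LHS by parts once:
  ∫_0^7/2 −u'' v dx = −[u'(x) v(x)]_0^7/2 + ∫_0^7/2 u'(x) v'(x) dx.
Thus ∫_0^7/2 u'(x) v'(x) dx = ∫_0^7/2 f(x) v(x) dx + [u'(x) v(x)]_0^7/2.
Choose V so that boundary terms are either known or forced to vanish.
u has homogeneous Neumann: u'(0) = u'(7/2) = 0. So [u' v]_0^7/2 = 0·v(7/2) − 0·v(0) = 0 for any v; take V = H^1(0, 7/2).
Weak formulation: find u (satisfying any essential BC) such that ∫_0^7/2 u'(x) v'(x) dx = ∫_0^7/2 f v dx for all v ∈ V (homogeneous Neumann, so boundary terms vanish).
Substituting f(x) = 4*cos(6*π*x/7), the right-hand side is ∫_0^7/2 (4*cos(6*π*x/7)) v dx.
Compatibility check (pure Neumann): taking v ≡ 1 ∈ V gives 0 = ∫_0^7/2 f dx + (0) − (0), i.e. ∫_0^7/2 f dx must equal u'(0) − u'(7/2) = 0. Indeed ∫_0^7/2 (4*cos(6*π*x/7)) dx = 0, so the data are compatible. The solution is then unique only up to an additive constant (fix it e.g. by requiring ∫_0^7/2 u dx = 0).


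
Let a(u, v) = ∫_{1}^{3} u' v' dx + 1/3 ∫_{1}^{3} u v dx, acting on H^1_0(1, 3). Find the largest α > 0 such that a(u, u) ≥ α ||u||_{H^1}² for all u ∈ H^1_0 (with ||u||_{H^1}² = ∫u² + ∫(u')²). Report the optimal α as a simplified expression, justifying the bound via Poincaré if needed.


α = (4/3 + π^2)/(4 + π^2)

Coercivity of a(·,·) on H^1_0(1, 3) means a(u, u) ≥ α ||u||_{H^1}² for every u ∈ H^1_0.
The interval has length L = 2, and Poincaré/coercivity depend only on L. Here a(u, u) = ∫(u')² + (1/3)·∫u².
Here 0 < c = 1/3 < 1. The condition a(u,u) ≥ α||u||_{H^1}² reads (1−α)∫(u')² ≥ (α−c)∫u². Any admissible α is ≤ 1 (rapidly oscillating u have ∫u²/∫(u')² → 0), and α = 1 would force 0 ≥ (1−c)∫u², impossible since c < 1; so 1−α > 0. By the sharp Poincaré inequality on H^1_0 of an interval of length L, ∫(u')² ≥ (π/L)²∫u² with equality for the first sine mode sin(π(x−x₀)/L) (x₀ the left endpoint), so the inequality holds for all u iff (1−α)(π/L)² ≥ α − c, i.e. α ≤ ((π/L)² + c)/((π/L)² + 1) = (1 + c(L/π)²)/(1 + (L/π)²). With (π/L)² = π^2/4 and c = 1/3, the largest admissible constant is α = ((π/L)² + c)/((π/L)² + 1).
Simplifying, α = (4/3 + π^2)/(4 + π^2).


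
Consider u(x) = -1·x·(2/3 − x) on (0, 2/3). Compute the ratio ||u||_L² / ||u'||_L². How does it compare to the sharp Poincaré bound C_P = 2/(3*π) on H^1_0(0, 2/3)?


||u||_L² / ||u'||_L² = sqrt(10)/15 < C_P = 2/(3*π).

u(x) = -1·x·(2/3 − x), so u'(x) = 2*x - 2/3.
u(x) = -1·x·(2/3 − x) vanishes at x = 0 and x = 2/3, so u ∈ H^1_0(0, 2/3). Differentiate via the product rule and integrate the resulting polynomials term by term.
  ∫_0^2/3 u² dx = ∫_0^2/3 (x^4 - 4*x^3/3 + 4*x^2/9) dx. Term by term:
    ∫_0^2/3 x^4 dx = 32/1215;  ∫_0^2/3 -4*x^3/3 dx = -16/243;  ∫_0^2/3 4*x^2/9 dx = 32/729.
  Sum: 32/1215 − 16/243 + 32/729 = 16/3645.
  ∫_0^2/3 (u')² dx = ∫_0^2/3 (4*x^2 - 8*x/3 + 4/9) dx. Term by term:
    ∫_0^2/3 4*x^2 dx = 32/81;  ∫_0^2/3 -8*x/3 dx = -16/27;  ∫_0^2/3 4/9 dx = 8/27.
  Sum: 32/81 − 16/27 + 8/27 = 8/81.
∫_0^2/3 u² dx = 16/3645, so ||u||_L² = 4*sqrt(5)/135.
∫_0^2/3 (u')² dx = 8/81, so ||u'||_L² = 2*sqrt(2)/9.
Ratio ||u||_L² / ||u'||_L² = sqrt(10)/15.
Sharp Poincaré constant on H^1_0(0, 2/3) is C_P = L/π = 2/(3*π), achieved by sin(3*π/2·x).
A polynomial bump cannot attain the sharp Poincaré constant (only the first sine eigenfunction does), so the ratio is strictly less than C_P, consistent with ||u||_L² ≤ C_P ||u'||_L².


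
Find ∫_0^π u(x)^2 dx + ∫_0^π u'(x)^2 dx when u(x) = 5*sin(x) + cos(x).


||u||_{H^1(0,π)}^2 = 26*π

u'(x) = -sin(x) + 5*cos(x).
Expand u² and (u')² and integrate term by term on (0, π), using: for integers n ≥ 1, ∫_0^π sin²(nx) dx = ∫_0^π cos²(nx) dx = π/2; for n ≠ n', ∫_0^π sin(nx)sin(n'x) dx = ∫_0^π cos(nx)cos(n'x) dx = 0; and by product-to-sum, ∫_0^π sin(nx)cos(n'x) dx = ½∫_0^π [sin((n+n')x) + sin((n−n')x)] dx, which is 0 when n+n' is even and 2n/(n²−n'²) when n+n' is odd (it need not vanish on (0, π)).
  u² squared terms: (5)²·∫sin(x)² dx = 25·π/2 = 25*π/2;  (1)²·∫cos(x)² dx = 1·π/2 = π/2.
  u² cross terms: 2·(5)·(1)·∫sin(x)·cos(x) dx = 10·(0) = 0.
  So ∫_0^π u² dx = 25*π/2 + π/2 + 0 = 13*π.
  (u')² squared terms: (-1)²·∫sin(x)² dx = 1·π/2 = π/2;  (5)²·∫cos(x)² dx = 25·π/2 = 25*π/2.
  (u')² cross terms: 2·(-1)·(5)·∫sin(x)·cos(x) dx = -10·(0) = 0.
  So ∫_0^π (u')² dx = π/2 + 25*π/2 + 0 = 13*π.
||u||_{H^1}^2 = (13*π) + (13*π) = 26*π.


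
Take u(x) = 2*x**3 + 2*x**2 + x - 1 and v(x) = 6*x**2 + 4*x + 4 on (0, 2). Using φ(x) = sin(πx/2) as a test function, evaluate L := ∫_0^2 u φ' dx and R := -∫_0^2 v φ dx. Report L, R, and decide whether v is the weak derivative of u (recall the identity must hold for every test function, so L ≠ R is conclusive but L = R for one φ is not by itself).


LHS = -68/π + 192/π^3, RHS = -80/π + 192/π^3. No, v is not the weak derivative of u.

u(x) = 2*x**3 + 2*x**2 + x - 1, classical derivative u'(x) = 6*x**2 + 4*x + 1.
φ(x) = sin(πx/2), so φ'(x) = π*cos(π*x/2)/2.
Note φ(0) = φ(2) = 0, so the boundary term u·φ vanishes.
LHS = ∫_0^2 u(x) φ'(x) dx = ∫_0^2 (π*x^3*cos(π*x/2) + π*x^2*cos(π*x/2) + π*x*cos(π*x/2)/2 - π*cos(π*x/2)/2) dx. Term by term:
  ∫_0^2 -π*cos(π*x/2)/2 dx = 0;  ∫_0^2 π*x^2*cos(π*x/2) dx = -16/π;  ∫_0^2 π*x^3*cos(π*x/2) dx = -48/π + 192/π^3;
  ∫_0^2 π*x*cos(π*x/2)/2 dx = -4/π.
Sum: 0 − 16/π + -48/π + 192/π^3 − 4/π = -68/π + 192/π^3.
So LHS = -68/π + 192/π^3.
∫_0^2 v(x) φ(x) dx = ∫_0^2 (6*x^2*sin(π*x/2) + 4*x*sin(π*x/2) + 4*sin(π*x/2)) dx. Term by term:
  ∫_0^2 4*sin(π*x/2) dx = 16/π;  ∫_0^2 4*x*sin(π*x/2) dx = 16/π;  ∫_0^2 6*x^2*sin(π*x/2) dx = -192/π^3 + 48/π.
Sum: 16/π + 16/π + -192/π^3 + 48/π = -192/π^3 + 80/π.
So RHS = -∫_0^2 v(x) φ(x) dx = -80/π + 192/π^3.
LHS − RHS = 12/π ≠ 0, so the identity fails.
(For a valid weak derivative the identity must hold for EVERY test function, in particular this one. The failure shows v is NOT the weak derivative of u.)
Correct weak derivative would be u'(x) = 6*x**2 + 4*x + 1.


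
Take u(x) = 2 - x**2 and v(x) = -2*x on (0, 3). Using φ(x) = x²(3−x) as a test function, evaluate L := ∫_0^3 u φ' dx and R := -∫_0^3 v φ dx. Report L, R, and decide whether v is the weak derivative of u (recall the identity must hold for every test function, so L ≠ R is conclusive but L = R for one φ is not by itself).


LHS = 243/10, RHS = 243/10. Yes, v = u' weakly.

u(x) = 2 - x**2, classical derivative u'(x) = -2*x.
φ(x) = x²(3−x), so φ'(x) = 3*x*(2 - x).
Note φ(0) = φ(3) = 0, so the boundary term u·φ vanishes.
LHS = ∫_0^3 u(x) φ'(x) dx = ∫_0^3 (3*x^4 - 6*x^3 - 6*x^2 + 12*x) dx. Term by term:
  ∫_0^3 3*x^4 dx = 729/5;  ∫_0^3 -6*x^3 dx = -243/2;  ∫_0^3 -6*x^2 dx = -54;
  ∫_0^3 12*x dx = 54.
Sum: 729/5 − 243/2 − 54 + 54 = 243/10.
So LHS = 243/10.
∫_0^3 v(x) φ(x) dx = ∫_0^3 (2*x^4 - 6*x^3) dx. Term by term:
  ∫_0^3 2*x^4 dx = 486/5;  ∫_0^3 -6*x^3 dx = -243/2.
Sum: 486/5 − 243/2 = -243/10.
So RHS = -∫_0^3 v(x) φ(x) dx = 243/10.
LHS = RHS, so the identity holds for this test φ.
Moreover u is smooth here and v(x) = u'(x) = -2*x pointwise, so the identity holds for every test function. Hence v is the weak derivative of u.


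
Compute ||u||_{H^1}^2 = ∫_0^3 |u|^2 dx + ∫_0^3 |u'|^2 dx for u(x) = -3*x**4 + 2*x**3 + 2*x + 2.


||u||_{H^1}^2 = 2672889/70

The H^1 norm (squared) on an interval (0, L) is
  ||u||_{H^1}^2 = ∫_0^L u(x)^2 dx + ∫_0^L u'(x)^2 dx.
Compute u'(x) = -12*x**3 + 6*x**2 + 2.
Then u(x)^2 = 9*x**8 - 12*x**7 + 4*x**6 - 12*x**5 - 4*x**4 + 8*x**3 + 4*x**2 + 8*x + 4 and u'(x)^2 = 144*x**6 - 144*x**5 + 36*x**4 - 48*x**3 + 24*x**2 + 4.
Integrate each monomial from 0 to 3 using ∫_0^3 c·x^n dx = c·3^(n+1)/(n+1):
  ∫_0^3 u(x)^2 dx = ∫_0^3 (9*x^8 - 12*x^7 + 4*x^6 - 12*x^5 - 4*x^4 + 8*x^3 + 4*x^2 + 8*x + 4) dx. Term by term:
    ∫_0^3 9*x^8 dx = 19683;  ∫_0^3 -12*x^7 dx = -19683/2;  ∫_0^3 4*x^6 dx = 8748/7;
    ∫_0^3 -12*x^5 dx = -1458;  ∫_0^3 -4*x^4 dx = -972/5;  ∫_0^3 8*x^3 dx = 162;
    ∫_0^3 4*x^2 dx = 36;  ∫_0^3 8*x dx = 36;  ∫_0^3 4 dx = 12.
  Sum: 19683 − 19683/2 + 8748/7 − 1458 − 972/5 + 162 + 36 + 36 + 12 = 677937/70.
  ∫_0^3 u'(x)^2 dx = ∫_0^3 (144*x^6 - 144*x^5 + 36*x^4 - 48*x^3 + 24*x^2 + 4) dx. Term by term:
    ∫_0^3 144*x^6 dx = 314928/7;  ∫_0^3 -144*x^5 dx = -17496;  ∫_0^3 36*x^4 dx = 8748/5;
    ∫_0^3 -48*x^3 dx = -972;  ∫_0^3 24*x^2 dx = 216;  ∫_0^3 4 dx = 12.
  Sum: 314928/7 − 17496 + 8748/5 − 972 + 216 + 12 = 997476/35.
Adding: ||u||_{H^1}^2 = 677937/70 + 997476/35 = 2672889/70.


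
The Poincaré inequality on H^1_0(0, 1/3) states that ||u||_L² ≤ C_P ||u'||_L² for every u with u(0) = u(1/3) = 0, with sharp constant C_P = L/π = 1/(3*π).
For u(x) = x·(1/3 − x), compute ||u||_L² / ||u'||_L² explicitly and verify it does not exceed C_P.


||u||_L² / ||u'||_L² = sqrt(10)/30 < C_P = 1/(3*π).

u(x) = x·(1/3 − x), so u'(x) = 1/3 - 2*x.
u(x) = x·(1/3 − x) vanishes at x = 0 and x = 1/3, so u ∈ H^1_0(0, 1/3). Differentiate via the product rule and integrate the resulting polynomials term by term.
  ∫_0^1/3 u² dx = ∫_0^1/3 (x^4 - 2*x^3/3 + x^2/9) dx. Term by term:
    ∫_0^1/3 x^4 dx = 1/1215;  ∫_0^1/3 -2*x^3/3 dx = -1/486;  ∫_0^1/3 x^2/9 dx = 1/729.
  Sum: 1/1215 − 1/486 + 1/729 = 1/7290.
  ∫_0^1/3 (u')² dx = ∫_0^1/3 (4*x^2 - 4*x/3 + 1/9) dx. Term by term:
    ∫_0^1/3 4*x^2 dx = 4/81;  ∫_0^1/3 -4*x/3 dx = -2/27;  ∫_0^1/3 1/9 dx = 1/27.
  Sum: 4/81 − 2/27 + 1/27 = 1/81.
∫_0^1/3 u² dx = 1/7290, so ||u||_L² = sqrt(10)/270.
∫_0^1/3 (u')² dx = 1/81, so ||u'||_L² = 1/9.
Ratio ||u||_L² / ||u'||_L² = sqrt(10)/30.
Sharp Poincaré constant on H^1_0(0, 1/3) is C_P = L/π = 1/(3*π), achieved by sin(3*π·x).
A polynomial bump cannot attain the sharp Poincaré constant (only the first sine eigenfunction does), so the ratio is strictly less than C_P, consistent with ||u||_L² ≤ C_P ||u'||_L².


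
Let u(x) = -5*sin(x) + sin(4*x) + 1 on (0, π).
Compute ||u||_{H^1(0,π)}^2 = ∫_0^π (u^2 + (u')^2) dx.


||u||_{H^1(0,π)}^2 = -20 + 69*π/2

u'(x) = -5*cos(x) + 4*cos(4*x).
Expand u² and (u')² and integrate term by term on (0, π), using: for integers n ≥ 1, ∫_0^π sin²(nx) dx = ∫_0^π cos²(nx) dx = π/2; for n ≠ n', ∫_0^π sin(nx)sin(n'x) dx = ∫_0^π cos(nx)cos(n'x) dx = 0; and by product-to-sum, ∫_0^π sin(nx)cos(n'x) dx = ½∫_0^π [sin((n+n')x) + sin((n−n')x)] dx, which is 0 when n+n' is even and 2n/(n²−n'²) when n+n' is odd (it need not vanish on (0, π)). For the constant mode: ∫_0^π 1 dx = π, ∫_0^π cos(nx) dx = 0, ∫_0^π sin(nx) dx = (1−(−1)^n)/n.
  u² squared terms: (1)²·∫1 dx = 1·π = π;  (-5)²·∫sin(x)² dx = 25·π/2 = 25*π/2;  (1)²·∫sin(4x)² dx = 1·π/2 = π/2.
  u² cross terms: 2·(1)·(-5)·∫1·sin(x) dx = -10·(2) = -20;  2·(1)·(1)·∫1·sin(4x) dx = 2·(0) = 0;  2·(-5)·(1)·∫sin(x)·sin(4x) dx = -10·(0) = 0.
  So ∫_0^π u² dx = π + 25*π/2 + π/2 − 20 + 0 + 0 = -20 + 14*π.
  (u')² squared terms: (-5)²·∫cos(x)² dx = 25·π/2 = 25*π/2;  (4)²·∫cos(4x)² dx = 16·π/2 = 8*π.
  (u')² cross terms: 2·(-5)·(4)·∫cos(x)·cos(4x) dx = -40·(0) = 0.
  So ∫_0^π (u')² dx = 25*π/2 + 8*π + 0 = 41*π/2.
||u||_{H^1}^2 = (-20 + 14*π) + (41*π/2) = -20 + 69*π/2.


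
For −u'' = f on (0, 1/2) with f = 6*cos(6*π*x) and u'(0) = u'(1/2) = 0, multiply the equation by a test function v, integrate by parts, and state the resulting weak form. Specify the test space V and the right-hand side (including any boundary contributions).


V = H^1(0, 1/2) (no boundary constraint on v; u is determined up to an additive constant); weak form: ∫_0^1/2 u'v' dx = ∫_0^1/2 (6*cos(6*π*x)) v dx for all v ∈ V.

Multiply both sides by a test function v and integrate from 0 to 1/2:
  ∫_0^1/2 −u''(x) v(x) dx = ∫_0^1/2 f(x) v(x) dx.
Integrate the LHS by parts once:
  ∫_0^1/2 −u'' v dx = −[u'(x) v(x)]_0^1/2 + ∫_0^1/2 u'(x) v'(x) dx.
Thus ∫_0^1/2 u'(x) v'(x) dx = ∫_0^1/2 f(x) v(x) dx + [u'(x) v(x)]_0^1/2.
Choose V so that boundary terms are either known or forced to vanish.
u has homogeneous Neumann: u'(0) = u'(1/2) = 0. So [u' v]_0^1/2 = 0·v(1/2) − 0·v(0) = 0 for any v; take V = H^1(0, 1/2).
Weak formulation: find u (satisfying any essential BC) such that ∫_0^1/2 u'(x) v'(x) dx = ∫_0^1/2 f v dx for all v ∈ V (homogeneous Neumann, so boundary terms vanish).
Substituting f(x) = 6*cos(6*π*x), the right-hand side is ∫_0^1/2 (6*cos(6*π*x)) v dx.
Compatibility check (pure Neumann): taking v ≡ 1 ∈ V gives 0 = ∫_0^1/2 f dx + (0) − (0), i.e. ∫_0^1/2 f dx must equal u'(0) − u'(1/2) = 0. Indeed ∫_0^1/2 (6*cos(6*π*x)) dx = 0, so the data are compatible. The solution is then unique only up to an additive constant (fix it e.g. by requiring ∫_0^1/2 u dx = 0).


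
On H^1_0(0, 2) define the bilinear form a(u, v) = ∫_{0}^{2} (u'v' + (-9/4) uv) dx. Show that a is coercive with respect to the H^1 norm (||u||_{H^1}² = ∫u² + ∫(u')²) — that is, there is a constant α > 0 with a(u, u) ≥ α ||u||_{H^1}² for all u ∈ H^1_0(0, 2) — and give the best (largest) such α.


α = (-9 + π^2)/(4 + π^2)

Coercivity of a(·,·) on H^1_0(0, 2) means a(u, u) ≥ α ||u||_{H^1}² for every u ∈ H^1_0.
The interval has length L = 2, and Poincaré/coercivity depend only on L. Here a(u, u) = ∫(u')² + (-9/4)·∫u².
Here c = -9/4 < 0 with |c| < (π/L)² = π^2/4, so coercivity still holds. The condition a(u,u) ≥ α||u||_{H^1}² reads (1−α)∫(u')² ≥ (α−c)∫u². Any admissible α is ≤ 1 (rapidly oscillating u have ∫u²/∫(u')² → 0), and α = 1 would force 0 ≥ (1−c)∫u², impossible since c < 1; so 1−α > 0. By the sharp Poincaré inequality on H^1_0 of an interval of length L, ∫(u')² ≥ (π/L)²∫u² with equality for the first sine mode sin(π(x−x₀)/L) (x₀ the left endpoint), so the inequality holds for all u iff (1−α)(π/L)² ≥ α − c, i.e. α ≤ ((π/L)² + c)/((π/L)² + 1) = (1 + c(L/π)²)/(1 + (L/π)²). (Direct route, valid since c ≤ 0: Poincaré gives c∫u² ≥ c(L/π)²∫(u')², so a(u,u) ≥ (1 + c(L/π)²)∫(u')², while ||u||_{H^1}² ≤ (1 + (L/π)²)∫(u')²; dividing yields the same α.) With (π/L)² = π^2/4 and c = -9/4, the largest admissible constant is α = ((π/L)² + c)/((π/L)² + 1).
Simplifying, α = (-9 + π^2)/(4 + π^2).


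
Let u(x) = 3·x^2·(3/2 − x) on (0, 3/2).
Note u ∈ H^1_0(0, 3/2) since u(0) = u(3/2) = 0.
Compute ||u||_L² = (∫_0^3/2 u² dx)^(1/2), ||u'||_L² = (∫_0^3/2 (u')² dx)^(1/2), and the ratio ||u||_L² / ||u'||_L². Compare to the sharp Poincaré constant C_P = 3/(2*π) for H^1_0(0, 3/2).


||u||_L² / ||u'||_L² = 3*sqrt(14)/28 < C_P = 3/(2*π).

u(x) = 3·x^2·(3/2 − x), so u'(x) = 9*x*(1 - x).
u(x) = 3·x^2·(3/2 − x) vanishes at x = 0 and x = 3/2, so u ∈ H^1_0(0, 3/2). Differentiate via the product rule and integrate the resulting polynomials term by term.
  ∫_0^3/2 u² dx = ∫_0^3/2 (9*x^6 - 27*x^5 + 81*x^4/4) dx. Term by term:
    ∫_0^3/2 9*x^6 dx = 19683/896;  ∫_0^3/2 -27*x^5 dx = -6561/128;  ∫_0^3/2 81*x^4/4 dx = 19683/640.
  Sum: 19683/896 − 6561/128 + 19683/640 = 6561/4480.
  ∫_0^3/2 (u')² dx = ∫_0^3/2 (81*x^4 - 162*x^3 + 81*x^2) dx. Term by term:
    ∫_0^3/2 81*x^4 dx = 19683/160;  ∫_0^3/2 -162*x^3 dx = -6561/32;  ∫_0^3/2 81*x^2 dx = 729/8.
  Sum: 19683/160 − 6561/32 + 729/8 = 729/80.
∫_0^3/2 u² dx = 6561/4480, so ||u||_L² = 81*sqrt(70)/560.
∫_0^3/2 (u')² dx = 729/80, so ||u'||_L² = 27*sqrt(5)/20.
Ratio ||u||_L² / ||u'||_L² = 3*sqrt(14)/28.
Sharp Poincaré constant on H^1_0(0, 3/2) is C_P = L/π = 3/(2*π), achieved by sin(2*π/3·x).
A polynomial bump cannot attain the sharp Poincaré constant (only the first sine eigenfunction does), so the ratio is strictly less than C_P, consistent with ||u||_L² ≤ C_P ||u'||_L².


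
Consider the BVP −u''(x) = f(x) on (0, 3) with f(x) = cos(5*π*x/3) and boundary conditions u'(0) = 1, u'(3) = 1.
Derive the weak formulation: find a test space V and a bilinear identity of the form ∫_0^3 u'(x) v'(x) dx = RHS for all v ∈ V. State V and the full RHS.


V = H^1(0, 3) (v unrestricted at boundary; u is determined up to an additive constant); weak form: ∫_0^3 u'v' dx = ∫_0^3 (cos(5*π*x/3)) v dx + v(3) − v(0) for all v ∈ V.

Multiply both sides by a test function v and integrate from 0 to 3:
  ∫_0^3 −u''(x) v(x) dx = ∫_0^3 f(x) v(x) dx.
Integrate the LHS by parts once:
  ∫_0^3 −u'' v dx = −[u'(x) v(x)]_0^3 + ∫_0^3 u'(x) v'(x) dx.
Thus ∫_0^3 u'(x) v'(x) dx = ∫_0^3 f(x) v(x) dx + [u'(x) v(x)]_0^3.
Choose V so that boundary terms are either known or forced to vanish.
u has inhomogeneous Neumann u'(0) = 1, u'(3) = 1. [u' v]_0^3 = (1)·v(3) − (1)·v(0) = v(3) − v(0). Take V = H^1(0, 3); boundary term becomes part of RHS.
Weak formulation: find u (satisfying any essential BC) such that ∫_0^3 u'(x) v'(x) dx = ∫_0^3 f v dx + v(3) − v(0) for all v ∈ V (Neumann data are natural BCs: they enter the RHS as boundary terms).
Substituting f(x) = cos(5*π*x/3), the right-hand side is ∫_0^3 (cos(5*π*x/3)) v dx + v(3) − v(0).
Compatibility check (pure Neumann): taking v ≡ 1 ∈ V gives 0 = ∫_0^3 f dx + (1) − (1), i.e. ∫_0^3 f dx must equal u'(0) − u'(3) = 0. Indeed ∫_0^3 (cos(5*π*x/3)) dx = 0, so the data are compatible. The solution is then unique only up to an additive constant (fix it e.g. by requiring ∫_0^3 u dx = 0).


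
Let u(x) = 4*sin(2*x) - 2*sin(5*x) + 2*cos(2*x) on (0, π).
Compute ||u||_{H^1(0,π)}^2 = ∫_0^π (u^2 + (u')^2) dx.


||u||_{H^1(0,π)}^2 = -400/21 + 102*π

u'(x) = -4*sin(2*x) + 8*cos(2*x) - 10*cos(5*x).
Expand u² and (u')² and integrate term by term on (0, π), using: for integers n ≥ 1, ∫_0^π sin²(nx) dx = ∫_0^π cos²(nx) dx = π/2; for n ≠ n', ∫_0^π sin(nx)sin(n'x) dx = ∫_0^π cos(nx)cos(n'x) dx = 0; and by product-to-sum, ∫_0^π sin(nx)cos(n'x) dx = ½∫_0^π [sin((n+n')x) + sin((n−n')x)] dx, which is 0 when n+n' is even and 2n/(n²−n'²) when n+n' is odd (it need not vanish on (0, π)).
  u² squared terms: (-2)²·∫sin(5x)² dx = 4·π/2 = 2*π;  (2)²·∫cos(2x)² dx = 4·π/2 = 2*π;  (4)²·∫sin(2x)² dx = 16·π/2 = 8*π.
  u² cross terms: 2·(-2)·(2)·∫sin(5x)·cos(2x) dx = -8·(10/21) = -80/21;  2·(-2)·(4)·∫sin(5x)·sin(2x) dx = -16·(0) = 0;  2·(2)·(4)·∫cos(2x)·sin(2x) dx = 16·(0) = 0.
  So ∫_0^π u² dx = 2*π + 2*π + 8*π − 80/21 + 0 + 0 = -80/21 + 12*π.
  (u')² squared terms: (-10)²·∫cos(5x)² dx = 100·π/2 = 50*π;  (-4)²·∫sin(2x)² dx = 16·π/2 = 8*π;  (8)²·∫cos(2x)² dx = 64·π/2 = 32*π.
  (u')² cross terms: 2·(-10)·(-4)·∫cos(5x)·sin(2x) dx = 80·(-4/21) = -320/21;  2·(-10)·(8)·∫cos(5x)·cos(2x) dx = -160·(0) = 0;  2·(-4)·(8)·∫sin(2x)·cos(2x) dx = -64·(0) = 0.
  So ∫_0^π (u')² dx = 50*π + 8*π + 32*π − 320/21 + 0 + 0 = -320/21 + 90*π.
||u||_{H^1}^2 = (-80/21 + 12*π) + (-320/21 + 90*π) = -400/21 + 102*π.


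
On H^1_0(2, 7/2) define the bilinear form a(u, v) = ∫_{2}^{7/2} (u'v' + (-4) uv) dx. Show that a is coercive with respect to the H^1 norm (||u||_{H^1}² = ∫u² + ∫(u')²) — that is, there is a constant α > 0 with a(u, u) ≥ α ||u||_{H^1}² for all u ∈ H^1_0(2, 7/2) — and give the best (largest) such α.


α = 4*(-9 + π^2)/(9 + 4*π^2)

Coercivity of a(·,·) on H^1_0(2, 7/2) means a(u, u) ≥ α ||u||_{H^1}² for every u ∈ H^1_0.
The interval has length L = 3/2, and Poincaré/coercivity depend only on L. Here a(u, u) = ∫(u')² + (-4)·∫u².
Here c = -4 < 0 with |c| < (π/L)² = 4*π^2/9, so coercivity still holds. The condition a(u,u) ≥ α||u||_{H^1}² reads (1−α)∫(u')² ≥ (α−c)∫u². Any admissible α is ≤ 1 (rapidly oscillating u have ∫u²/∫(u')² → 0), and α = 1 would force 0 ≥ (1−c)∫u², impossible since c < 1; so 1−α > 0. By the sharp Poincaré inequality on H^1_0 of an interval of length L, ∫(u')² ≥ (π/L)²∫u² with equality for the first sine mode sin(π(x−x₀)/L) (x₀ the left endpoint), so the inequality holds for all u iff (1−α)(π/L)² ≥ α − c, i.e. α ≤ ((π/L)² + c)/((π/L)² + 1) = (1 + c(L/π)²)/(1 + (L/π)²). (Direct route, valid since c ≤ 0: Poincaré gives c∫u² ≥ c(L/π)²∫(u')², so a(u,u) ≥ (1 + c(L/π)²)∫(u')², while ||u||_{H^1}² ≤ (1 + (L/π)²)∫(u')²; dividing yields the same α.) With (π/L)² = 4*π^2/9 and c = -4, the largest admissible constant is α = ((π/L)² + c)/((π/L)² + 1).
Simplifying, α = 4*(-9 + π^2)/(9 + 4*π^2).
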